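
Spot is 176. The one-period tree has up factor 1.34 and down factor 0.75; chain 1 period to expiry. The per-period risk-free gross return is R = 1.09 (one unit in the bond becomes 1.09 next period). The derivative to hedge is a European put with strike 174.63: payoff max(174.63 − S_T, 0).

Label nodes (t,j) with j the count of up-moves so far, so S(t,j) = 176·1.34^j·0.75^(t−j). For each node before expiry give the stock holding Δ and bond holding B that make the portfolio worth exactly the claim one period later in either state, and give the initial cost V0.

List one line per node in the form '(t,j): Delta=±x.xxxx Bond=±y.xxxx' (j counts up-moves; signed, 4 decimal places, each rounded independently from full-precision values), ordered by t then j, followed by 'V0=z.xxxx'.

Under the risk-neutral measure, an up-move has probability p* = (R−d)/(u−d) = 0.5763 and values discount at R = 1.09.
At expiry t=1: V(1,0)=42.6300, V(1,1)=0.0000
(0,0): S=176.0000. Δ = (V_up−V_dn)/(S_up−S_dn) = (0.0000−42.6300)/(235.8400−132.0000) = -0.4105. V = [p*·0.0000 + (1−p*)·42.6300]/1.09 = 16.5721. B = V − Δ·S = 88.8263.
Root portfolio cost Δ·176+B reproduces V0=16.5721.

(0,0): Delta=-0.4105 Bond=88.8263
V0=16.5721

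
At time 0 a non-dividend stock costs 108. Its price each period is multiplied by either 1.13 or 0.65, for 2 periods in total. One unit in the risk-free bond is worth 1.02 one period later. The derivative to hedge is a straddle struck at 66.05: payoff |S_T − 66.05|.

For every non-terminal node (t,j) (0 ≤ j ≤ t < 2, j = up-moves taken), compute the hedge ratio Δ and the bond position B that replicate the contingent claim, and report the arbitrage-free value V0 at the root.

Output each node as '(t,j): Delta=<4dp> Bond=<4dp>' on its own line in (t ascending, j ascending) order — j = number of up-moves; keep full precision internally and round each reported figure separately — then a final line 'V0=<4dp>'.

No-arbitrage ⇒ martingale measure with p* = (R−d)/(u−d) = 0.7708.
At expiry t=2: V(2,0)=20.4200, V(2,1)=13.2760, V(2,2)=71.8552
(1,0): S=70.2000. Δ = (V_up−V_dn)/(S_up−S_dn) = (13.2760−20.4200)/(79.3260−45.6300) = -0.2120. V = [p*·13.2760 + (1−p*)·20.4200]/1.02 = 14.6208. B = V − Δ·S = 29.5041.
(1,1): S=122.0400. Δ = (V_up−V_dn)/(S_up−S_dn) = (71.8552−13.2760)/(137.9052−79.3260) = 1.0000. V = [p*·71.8552 + (1−p*)·13.2760]/1.02 = 57.2851. B = V − Δ·S = -64.7549.
(0,0): S=108.0000. Δ = (V_up−V_dn)/(S_up−S_dn) = (57.2851−14.6208)/(122.0400−70.2000) = 0.8230. V = [p*·57.2851 + (1−p*)·14.6208]/1.02 = 46.5763. B = V − Δ·S = -42.3077.
Each (Δ,B) replicates both successor values, so the strategy is self-financing and V0 is arbitrage-free.

(0,0): Delta=0.8230 Bond=-42.3077
(1,0): Delta=-0.2120 Bond=29.5041
(1,1): Delta=1.0000 Bond=-64.7549
V0=46.5763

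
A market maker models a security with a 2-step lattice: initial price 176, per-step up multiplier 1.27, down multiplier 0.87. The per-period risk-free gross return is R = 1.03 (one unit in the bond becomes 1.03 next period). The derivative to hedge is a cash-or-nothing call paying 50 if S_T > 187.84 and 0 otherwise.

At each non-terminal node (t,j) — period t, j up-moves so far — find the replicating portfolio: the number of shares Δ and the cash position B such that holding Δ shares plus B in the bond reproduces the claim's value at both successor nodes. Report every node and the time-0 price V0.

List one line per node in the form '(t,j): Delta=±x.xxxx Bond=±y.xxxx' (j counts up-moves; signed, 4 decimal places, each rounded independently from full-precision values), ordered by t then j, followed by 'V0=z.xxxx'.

Under the risk-neutral measure, an up-move has probability p* = (R−d)/(u−d) = 0.4000 and values discount at R = 1.03.
Terminal payoffs: V(2,0)=0.0000, V(2,1)=50.0000, V(2,2)=50.0000
  t=1,j=0: stock 153.1200 → up 194.4624 (V=50.0000), down 133.2144 (V=0.0000). Price 19.4175; hedge Δ=0.8164, bond B=-105.5825.
  t=1,j=1: stock 223.5200 → up 283.8704 (V=50.0000), down 194.4624 (V=50.0000). Price 48.5437; hedge Δ=0.0000, bond B=48.5437.
  t=0,j=0: stock 176.0000 → up 223.5200 (V=48.5437), down 153.1200 (V=19.4175). Price 30.1631; hedge Δ=0.4137, bond B=-42.6525.
Root portfolio cost Δ·176+B reproduces V0=30.1631.

(0,0): Delta=0.4137 Bond=-42.6525
(1,0): Delta=0.8164 Bond=-105.5825
(1,1): Delta=0.0000 Bond=48.5437
V0=30.1631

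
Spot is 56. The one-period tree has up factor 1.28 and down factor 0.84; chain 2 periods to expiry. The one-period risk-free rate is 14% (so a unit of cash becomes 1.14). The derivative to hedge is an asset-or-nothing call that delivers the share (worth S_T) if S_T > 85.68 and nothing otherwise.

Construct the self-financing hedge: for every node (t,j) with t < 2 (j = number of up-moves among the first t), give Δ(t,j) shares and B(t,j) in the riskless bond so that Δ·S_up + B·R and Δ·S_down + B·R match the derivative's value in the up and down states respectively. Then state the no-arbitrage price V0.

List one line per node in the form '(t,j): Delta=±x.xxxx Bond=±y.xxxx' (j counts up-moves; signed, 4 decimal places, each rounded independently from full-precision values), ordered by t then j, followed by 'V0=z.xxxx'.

(0,0): Delta=2.2271 Bond=-91.8953
(1,0): Delta=0.0000 Bond=0.0000
(1,1): Delta=2.9091 Bond=-153.6490
V0=32.8198

Risk-neutral probability p* = (R−d)/(u−d) = (1.14−0.84)/(1.28−0.84) = 0.6818.
Terminal values V(2,·): V(2,0)=0.0000, V(2,1)=0.0000, V(2,2)=91.7504
  t=1,j=0: stock 47.0400 → up 60.2112 (V=0.0000), down 39.5136 (V=0.0000). Price 0.0000; hedge Δ=0.0000, bond B=0.0000.
  t=1,j=1: stock 71.6800 → up 91.7504 (V=91.7504), down 60.2112 (V=0.0000). Price 54.8746; hedge Δ=2.9091, bond B=-153.6490.
  t=0,j=0: stock 56.0000 → up 71.6800 (V=54.8746), down 47.0400 (V=0.0000). Price 32.8198; hedge Δ=2.2271, bond B=-91.8953.
Self-financing check: at every node Δ·S+B equals the discounted successor values.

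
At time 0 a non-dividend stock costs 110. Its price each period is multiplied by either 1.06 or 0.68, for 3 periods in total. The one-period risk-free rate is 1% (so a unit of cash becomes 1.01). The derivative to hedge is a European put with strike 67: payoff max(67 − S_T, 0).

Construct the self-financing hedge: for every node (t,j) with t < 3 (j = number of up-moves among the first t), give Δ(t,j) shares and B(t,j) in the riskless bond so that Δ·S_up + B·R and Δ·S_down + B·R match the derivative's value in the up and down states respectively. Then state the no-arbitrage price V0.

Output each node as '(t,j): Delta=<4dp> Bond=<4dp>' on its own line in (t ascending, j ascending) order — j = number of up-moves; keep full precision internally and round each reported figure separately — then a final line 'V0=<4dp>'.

(0,0): Delta=-0.0780 Bond=9.2215
(1,0): Delta=-0.4844 Bond=39.7131
(1,1): Delta=-0.0385 Bond=4.7077
(2,0): Delta=-1.0000 Bond=66.3366
(2,1): Delta=-0.4343 Bond=36.1366
(2,2): Delta=0.0000 Bond=0.0000
V0=0.6445

The replicating-portfolio and risk-neutral prices coincide; use p* = (1.01−0.68)/(1.06−0.68) = 0.8684 for the latter.
Payoff layer (t=3): V(3,0)=32.4125, V(3,1)=13.0842, V(3,2)=0.0000, V(3,3)=0.0000
(2,0): S=50.8640. Δ = (V_up−V_dn)/(S_up−S_dn) = (13.0842−32.4125)/(53.9158−34.5875) = -1.0000. V = [p*·13.0842 + (1−p*)·32.4125]/1.01 = 15.4726. B = V − Δ·S = 66.3366.
(2,1): S=79.2880. Δ = (V_up−V_dn)/(S_up−S_dn) = (0.0000−13.0842)/(84.0453−53.9158) = -0.4343. V = [p*·0.0000 + (1−p*)·13.0842]/1.01 = 1.7046. B = V − Δ·S = 36.1366.
(2,2): S=123.5960. Δ = (V_up−V_dn)/(S_up−S_dn) = (0.0000−0.0000)/(131.0118−84.0453) = 0.0000. V = [p*·0.0000 + (1−p*)·0.0000]/1.01 = 0.0000. B = V − Δ·S = 0.0000.
(1,0): S=74.8000. Δ = (V_up−V_dn)/(S_up−S_dn) = (1.7046−15.4726)/(79.2880−50.8640) = -0.4844. V = [p*·1.7046 + (1−p*)·15.4726]/1.01 = 3.4813. B = V − Δ·S = 39.7131.
(1,1): S=116.6000. Δ = (V_up−V_dn)/(S_up−S_dn) = (0.0000−1.7046)/(123.5960−79.2880) = -0.0385. V = [p*·0.0000 + (1−p*)·1.7046]/1.01 = 0.2221. B = V − Δ·S = 4.7077.
(0,0): S=110.0000. Δ = (V_up−V_dn)/(S_up−S_dn) = (0.2221−3.4813)/(116.6000−74.8000) = -0.0780. V = [p*·0.2221 + (1−p*)·3.4813]/1.01 = 0.6445. B = V − Δ·S = 9.2215.
Root portfolio cost Δ·110+B reproduces V0=0.6445.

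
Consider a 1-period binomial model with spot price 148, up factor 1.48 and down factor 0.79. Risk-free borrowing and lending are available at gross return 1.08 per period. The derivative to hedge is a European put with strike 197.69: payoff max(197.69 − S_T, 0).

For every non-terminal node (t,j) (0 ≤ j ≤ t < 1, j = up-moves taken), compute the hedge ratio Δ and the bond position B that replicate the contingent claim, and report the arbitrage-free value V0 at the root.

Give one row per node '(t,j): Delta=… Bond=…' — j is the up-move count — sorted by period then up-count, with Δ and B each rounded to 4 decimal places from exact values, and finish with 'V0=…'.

(0,0): Delta=-0.7909 Bond=160.4128
V0=43.3548

No-arbitrage ⇒ martingale measure with p* = (R−d)/(u−d) = 0.4203.
At expiry t=1: V(1,0)=80.7700, V(1,1)=0.0000
(0,0): S=148.0000. Δ = (V_up−V_dn)/(S_up−S_dn) = (0.0000−80.7700)/(219.0400−116.9200) = -0.7909. V = [p*·0.0000 + (1−p*)·80.7700]/1.08 = 43.3548. B = V − Δ·S = 160.4128.
Root portfolio cost Δ·148+B reproduces V0=43.3548.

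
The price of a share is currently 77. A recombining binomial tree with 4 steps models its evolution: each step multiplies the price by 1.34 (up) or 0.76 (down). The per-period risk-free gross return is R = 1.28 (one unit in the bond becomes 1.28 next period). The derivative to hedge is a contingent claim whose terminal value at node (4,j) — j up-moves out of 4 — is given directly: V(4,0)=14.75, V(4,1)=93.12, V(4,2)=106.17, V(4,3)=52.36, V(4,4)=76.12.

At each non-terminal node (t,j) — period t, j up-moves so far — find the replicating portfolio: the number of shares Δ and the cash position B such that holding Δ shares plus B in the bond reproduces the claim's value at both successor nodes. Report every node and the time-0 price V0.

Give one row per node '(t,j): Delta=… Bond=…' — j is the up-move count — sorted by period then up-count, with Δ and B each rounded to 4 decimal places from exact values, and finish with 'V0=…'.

Under the risk-neutral measure, an up-move has probability p* = (R−d)/(u−d) = 0.8966 and values discount at R = 1.28.
Payoff layer (t=4): V(4,0)=14.7500, V(4,1)=93.1200, V(4,2)=106.1700, V(4,3)=52.3600, V(4,4)=76.1200
(3,0): S=33.8012. Δ = (V_up−V_dn)/(S_up−S_dn) = (93.1200−14.7500)/(45.2935−25.6889) = 3.9975. V = [p*·93.1200 + (1−p*)·14.7500]/1.28 = 66.4162. B = V − Δ·S = -68.7045.
(3,1): S=59.5968. Δ = (V_up−V_dn)/(S_up−S_dn) = (106.1700−93.1200)/(79.8597−45.2935) = 0.3775. V = [p*·106.1700 + (1−p*)·93.1200]/1.28 = 81.8906. B = V − Δ·S = 59.3906.
(3,2): S=105.0785. Δ = (V_up−V_dn)/(S_up−S_dn) = (52.3600−106.1700)/(140.8052−79.8597) = -0.8829. V = [p*·52.3600 + (1−p*)·106.1700]/1.28 = 45.2551. B = V − Δ·S = 138.0310.
(3,3): S=185.2700. Δ = (V_up−V_dn)/(S_up−S_dn) = (76.1200−52.3600)/(248.2618−140.8052) = 0.2211. V = [p*·76.1200 + (1−p*)·52.3600]/1.28 = 57.5485. B = V − Δ·S = 16.5830.
(2,0): S=44.4752. Δ = (V_up−V_dn)/(S_up−S_dn) = (81.8906−66.4162)/(59.5968−33.8012) = 0.5999. V = [p*·81.8906 + (1−p*)·66.4162]/1.28 = 62.7264. B = V − Δ·S = 36.0464.
(2,1): S=78.4168. Δ = (V_up−V_dn)/(S_up−S_dn) = (45.2551−81.8906)/(105.0785−59.5968) = -0.8055. V = [p*·45.2551 + (1−p*)·81.8906]/1.28 = 38.3164. B = V − Δ·S = 101.4811.
(2,2): S=138.2612. Δ = (V_up−V_dn)/(S_up−S_dn) = (57.5485−45.2551)/(185.2700−105.0785) = 0.1533. V = [p*·57.5485 + (1−p*)·45.2551]/1.28 = 43.9662. B = V − Δ·S = 22.7708.
(1,0): S=58.5200. Δ = (V_up−V_dn)/(S_up−S_dn) = (38.3164−62.7264)/(78.4168−44.4752) = -0.7192. V = [p*·38.3164 + (1−p*)·62.7264]/1.28 = 31.9075. B = V − Δ·S = 73.9937.
(1,1): S=103.1800. Δ = (V_up−V_dn)/(S_up−S_dn) = (43.9662−38.3164)/(138.2612−78.4168) = 0.0944. V = [p*·43.9662 + (1−p*)·38.3164]/1.28 = 33.8920. B = V − Δ·S = 24.1509.
(0,0): S=77.0000. Δ = (V_up−V_dn)/(S_up−S_dn) = (33.8920−31.9075)/(103.1800−58.5200) = 0.0444. V = [p*·33.8920 + (1−p*)·31.9075]/1.28 = 26.3177. B = V − Δ·S = 22.8962.
The time-0 hedge costs 26.3177, which is the no-arbitrage price.

(0,0): Delta=0.0444 Bond=22.8962
(1,0): Delta=-0.7192 Bond=73.9937
(1,1): Delta=0.0944 Bond=24.1509
(2,0): Delta=0.5999 Bond=36.0464
(2,1): Delta=-0.8055 Bond=101.4811
(2,2): Delta=0.1533 Bond=22.7708
(3,0): Delta=3.9975 Bond=-68.7045
(3,1): Delta=0.3775 Bond=59.3906
(3,2): Delta=-0.8829 Bond=138.0310
(3,3): Delta=0.2211 Bond=16.5830
V0=26.3177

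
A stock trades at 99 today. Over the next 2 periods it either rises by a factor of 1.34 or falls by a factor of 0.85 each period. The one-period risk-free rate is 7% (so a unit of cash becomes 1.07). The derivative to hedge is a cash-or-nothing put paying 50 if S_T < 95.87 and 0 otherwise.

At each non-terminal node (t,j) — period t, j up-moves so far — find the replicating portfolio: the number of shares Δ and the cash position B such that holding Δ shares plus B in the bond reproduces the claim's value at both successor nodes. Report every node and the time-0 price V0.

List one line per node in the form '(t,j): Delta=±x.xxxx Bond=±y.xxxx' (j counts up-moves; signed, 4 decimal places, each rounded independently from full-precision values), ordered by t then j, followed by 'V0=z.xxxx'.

No-arbitrage ⇒ martingale measure with p* = (R−d)/(u−d) = 0.4490.
At expiry t=2: V(2,0)=50.0000, V(2,1)=0.0000, V(2,2)=0.0000
  t=1,j=0: stock 84.1500 → up 112.7610 (V=0.0000), down 71.5275 (V=50.0000). Price 25.7486; hedge Δ=-1.2126, bond B=127.7894.
  t=1,j=1: stock 132.6600 → up 177.7644 (V=0.0000), down 112.7610 (V=0.0000). Price 0.0000; hedge Δ=0.0000, bond B=0.0000.
  t=0,j=0: stock 99.0000 → up 132.6600 (V=0.0000), down 84.1500 (V=25.7486). Price 13.2598; hedge Δ=-0.5308, bond B=65.8080.
Each (Δ,B) replicates both successor values, so the strategy is self-financing and V0 is arbitrage-free.

(0,0): Delta=-0.5308 Bond=65.8080
(1,0): Delta=-1.2126 Bond=127.7894
(1,1): Delta=0.0000 Bond=0.0000
V0=13.2598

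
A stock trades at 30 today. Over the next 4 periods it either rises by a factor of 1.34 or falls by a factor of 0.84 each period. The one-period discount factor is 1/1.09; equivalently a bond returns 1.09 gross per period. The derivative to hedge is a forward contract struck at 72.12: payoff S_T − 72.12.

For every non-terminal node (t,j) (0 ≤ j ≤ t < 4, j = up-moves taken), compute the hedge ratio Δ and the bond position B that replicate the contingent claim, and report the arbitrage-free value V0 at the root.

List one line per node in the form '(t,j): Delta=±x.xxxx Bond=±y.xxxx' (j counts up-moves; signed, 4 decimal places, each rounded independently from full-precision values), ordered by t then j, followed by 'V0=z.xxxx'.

(0,0): Delta=1.0000 Bond=-51.0916
(1,0): Delta=1.0000 Bond=-55.6899
(1,1): Delta=1.0000 Bond=-55.6899
(2,0): Delta=1.0000 Bond=-60.7020
(2,1): Delta=1.0000 Bond=-60.7020
(2,2): Delta=1.0000 Bond=-60.7020
(3,0): Delta=1.0000 Bond=-66.1651
(3,1): Delta=1.0000 Bond=-66.1651
(3,2): Delta=1.0000 Bond=-66.1651
(3,3): Delta=1.0000 Bond=-66.1651
V0=-21.0916

Under the risk-neutral measure, an up-move has probability p* = (R−d)/(u−d) = 0.5000 and values discount at R = 1.09.
At expiry t=4: V(4,0)=-57.1839, V(4,1)=-48.2933, V(4,2)=-34.1107, V(4,3)=-11.4862, V(4,4)=24.6054
  t=3,j=0: stock 17.7811 → up 23.8267 (V=-48.2933), down 14.9361 (V=-57.1839). Price -48.3840; hedge Δ=1.0000, bond B=-66.1651.
  t=3,j=1: stock 28.3651 → up 38.0093 (V=-34.1107), down 23.8267 (V=-48.2933). Price -37.8000; hedge Δ=1.0000, bond B=-66.1651.
  t=3,j=2: stock 45.2491 → up 60.6338 (V=-11.4862), down 38.0093 (V=-34.1107). Price -20.9160; hedge Δ=1.0000, bond B=-66.1651.
  t=3,j=3: stock 72.1831 → up 96.7254 (V=24.6054), down 60.6338 (V=-11.4862). Price 6.0180; hedge Δ=1.0000, bond B=-66.1651.
  t=2,j=0: stock 21.1680 → up 28.3651 (V=-37.8000), down 17.7811 (V=-48.3840). Price -39.5340; hedge Δ=1.0000, bond B=-60.7020.
  t=2,j=1: stock 33.7680 → up 45.2491 (V=-20.9160), down 28.3651 (V=-37.8000). Price -26.9340; hedge Δ=1.0000, bond B=-60.7020.
  t=2,j=2: stock 53.8680 → up 72.1831 (V=6.0180), down 45.2491 (V=-20.9160). Price -6.8340; hedge Δ=1.0000, bond B=-60.7020.
  t=1,j=0: stock 25.2000 → up 33.7680 (V=-26.9340), down 21.1680 (V=-39.5340). Price -30.4899; hedge Δ=1.0000, bond B=-55.6899.
  t=1,j=1: stock 40.2000 → up 53.8680 (V=-6.8340), down 33.7680 (V=-26.9340). Price -15.4899; hedge Δ=1.0000, bond B=-55.6899.
  t=0,j=0: stock 30.0000 → up 40.2000 (V=-15.4899), down 25.2000 (V=-30.4899). Price -21.0916; hedge Δ=1.0000, bond B=-51.0916.
Root portfolio cost Δ·30+B reproduces V0=-21.0916.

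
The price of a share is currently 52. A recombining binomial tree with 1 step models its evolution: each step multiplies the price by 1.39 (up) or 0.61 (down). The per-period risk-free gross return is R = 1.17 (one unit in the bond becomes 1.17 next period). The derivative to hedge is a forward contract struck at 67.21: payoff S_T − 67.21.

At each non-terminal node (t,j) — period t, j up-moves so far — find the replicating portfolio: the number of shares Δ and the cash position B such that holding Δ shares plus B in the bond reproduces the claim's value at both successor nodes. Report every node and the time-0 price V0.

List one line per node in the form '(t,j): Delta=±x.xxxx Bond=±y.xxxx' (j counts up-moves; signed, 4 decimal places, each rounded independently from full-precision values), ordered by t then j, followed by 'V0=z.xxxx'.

Risk-neutral probability p* = (R−d)/(u−d) = (1.17−0.61)/(1.39−0.61) = 0.7179.
At expiry t=1: V(1,0)=-35.4900, V(1,1)=5.0700
(0,0): S=52.0000. Δ = (V_up−V_dn)/(S_up−S_dn) = (5.0700−-35.4900)/(72.2800−31.7200) = 1.0000. V = [p*·5.0700 + (1−p*)·-35.4900]/1.17 = -5.4444. B = V − Δ·S = -57.4444.
Root portfolio cost Δ·52+B reproduces V0=-5.4444.

(0,0): Delta=1.0000 Bond=-57.4444
V0=-5.4444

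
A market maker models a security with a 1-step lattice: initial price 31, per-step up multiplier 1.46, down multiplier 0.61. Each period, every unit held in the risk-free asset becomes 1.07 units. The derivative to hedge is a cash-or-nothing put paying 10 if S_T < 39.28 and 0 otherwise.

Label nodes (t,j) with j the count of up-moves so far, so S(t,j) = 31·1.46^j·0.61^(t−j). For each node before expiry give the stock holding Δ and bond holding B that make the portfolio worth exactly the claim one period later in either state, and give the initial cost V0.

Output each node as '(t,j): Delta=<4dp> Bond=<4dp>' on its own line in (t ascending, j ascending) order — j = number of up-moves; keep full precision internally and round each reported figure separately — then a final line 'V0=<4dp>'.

No-arbitrage ⇒ martingale measure with p* = (R−d)/(u−d) = 0.5412.
At expiry t=1: V(1,0)=10.0000, V(1,1)=0.0000
  t=0,j=0: stock 31.0000 → up 45.2600 (V=0.0000), down 18.9100 (V=10.0000). Price 4.2881; hedge Δ=-0.3795, bond B=16.0528.
Each (Δ,B) replicates both successor values, so the strategy is self-financing and V0 is arbitrage-free.

(0,0): Delta=-0.3795 Bond=16.0528
V0=4.2881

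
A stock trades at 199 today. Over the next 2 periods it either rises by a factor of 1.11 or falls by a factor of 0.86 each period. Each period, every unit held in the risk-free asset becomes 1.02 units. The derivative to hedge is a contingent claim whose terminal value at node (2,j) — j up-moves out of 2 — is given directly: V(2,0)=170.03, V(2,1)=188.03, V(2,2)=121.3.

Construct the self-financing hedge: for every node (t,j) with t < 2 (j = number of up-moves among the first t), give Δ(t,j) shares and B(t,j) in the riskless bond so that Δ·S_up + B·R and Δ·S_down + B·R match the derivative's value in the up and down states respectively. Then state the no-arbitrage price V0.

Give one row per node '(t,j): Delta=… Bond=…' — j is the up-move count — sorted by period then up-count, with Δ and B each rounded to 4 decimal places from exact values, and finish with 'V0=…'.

(0,0): Delta=-0.7139 Bond=294.2826
(1,0): Delta=0.4207 Bond=105.9902
(1,1): Delta=-1.2084 Bond=409.3933
V0=152.2151

Risk-neutral probability p* = (R−d)/(u−d) = (1.02−0.86)/(1.11−0.86) = 0.6400.
At expiry t=2: V(2,0)=170.0300, V(2,1)=188.0300, V(2,2)=121.3000
Node (1,0) S=171.1400: V=(p*·188.0300+(1−p*)·170.0300)/1.02=177.9902; Δ=(188.0300−170.0300)/(189.9654−147.1804)=0.4207; B=V−Δ·S=105.9902
Node (1,1) S=220.8900: V=(p*·121.3000+(1−p*)·188.0300)/1.02=142.4733; Δ=(121.3000−188.0300)/(245.1879−189.9654)=-1.2084; B=V−Δ·S=409.3933
Node (0,0) S=199.0000: V=(p*·142.4733+(1−p*)·177.9902)/1.02=152.2151; Δ=(142.4733−177.9902)/(220.8900−171.1400)=-0.7139; B=V−Δ·S=294.2826
Check: Δ(0,0)·S0 + B(0,0) = 152.2151 = V0.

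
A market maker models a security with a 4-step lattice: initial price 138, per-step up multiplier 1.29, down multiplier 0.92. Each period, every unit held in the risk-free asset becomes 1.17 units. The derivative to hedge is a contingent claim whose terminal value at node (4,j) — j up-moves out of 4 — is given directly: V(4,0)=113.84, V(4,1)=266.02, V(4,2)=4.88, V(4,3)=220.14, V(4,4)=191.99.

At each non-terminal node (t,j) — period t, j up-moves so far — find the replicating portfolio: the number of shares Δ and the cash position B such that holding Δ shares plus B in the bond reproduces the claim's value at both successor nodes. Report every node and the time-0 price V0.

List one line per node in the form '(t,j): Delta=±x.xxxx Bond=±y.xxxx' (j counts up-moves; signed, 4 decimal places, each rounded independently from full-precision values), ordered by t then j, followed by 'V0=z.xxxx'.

Since d<R<u, set p* = (R−d)/(u−d) = 0.6757; price each node as the discounted p*-expectation of its children.
Payoff layer (t=4): V(4,0)=113.8400, V(4,1)=266.0200, V(4,2)=4.8800, V(4,3)=220.1400, V(4,4)=191.9900
Node (3,0) S=107.4589: V=(p*·266.0200+(1−p*)·113.8400)/1.17=185.1832; Δ=(266.0200−113.8400)/(138.6220−98.8622)=3.8275; B=V−Δ·S=-226.1141
Node (3,1) S=150.6761: V=(p*·4.8800+(1−p*)·266.0200)/1.17=76.5590; Δ=(4.8800−266.0200)/(194.3722−138.6220)=-4.6841; B=V−Δ·S=782.3428
Node (3,2) S=211.2741: V=(p*·220.1400+(1−p*)·4.8800)/1.17=128.4837; Δ=(220.1400−4.8800)/(272.5436−194.3722)=2.7537; B=V−Δ·S=-453.3001
Node (3,3) S=296.2431: V=(p*·191.9900+(1−p*)·220.1400)/1.17=171.8972; Δ=(191.9900−220.1400)/(382.1536−272.5436)=-0.2568; B=V−Δ·S=247.9783
Node (2,0) S=116.8032: V=(p*·76.5590+(1−p*)·185.1832)/1.17=95.5457; Δ=(76.5590−185.1832)/(150.6761−107.4589)=-2.5134; B=V−Δ·S=389.1245
Node (2,1) S=163.7784: V=(p*·128.4837+(1−p*)·76.5590)/1.17=95.4216; Δ=(128.4837−76.5590)/(211.2741−150.6761)=0.8569; B=V−Δ·S=-44.9154
Node (2,2) S=229.6458: V=(p*·171.8972+(1−p*)·128.4837)/1.17=134.8865; Δ=(171.8972−128.4837)/(296.2431−211.2741)=0.5109; B=V−Δ·S=17.5527
Node (1,0) S=126.9600: V=(p*·95.4216+(1−p*)·95.5457)/1.17=81.5913; Δ=(95.4216−95.5457)/(163.7784−116.8032)=-0.0026; B=V−Δ·S=81.9268
Node (1,1) S=178.0200: V=(p*·134.8865+(1−p*)·95.4216)/1.17=104.3479; Δ=(134.8865−95.4216)/(229.6458−163.7784)=0.5992; B=V−Δ·S=-2.3139
Node (0,0) S=138.0000: V=(p*·104.3479+(1−p*)·81.5913)/1.17=82.8781; Δ=(104.3479−81.5913)/(178.0200−126.9600)=0.4457; B=V−Δ·S=21.3739
The time-0 hedge costs 82.8781, which is the no-arbitrage price.

(0,0): Delta=0.4457 Bond=21.3739
(1,0): Delta=-0.0026 Bond=81.9268
(1,1): Delta=0.5992 Bond=-2.3139
(2,0): Delta=-2.5134 Bond=389.1245
(2,1): Delta=0.8569 Bond=-44.9154
(2,2): Delta=0.5109 Bond=17.5527
(3,0): Delta=3.8275 Bond=-226.1141
(3,1): Delta=-4.6841 Bond=782.3428
(3,2): Delta=2.7537 Bond=-453.3001
(3,3): Delta=-0.2568 Bond=247.9783
V0=82.8781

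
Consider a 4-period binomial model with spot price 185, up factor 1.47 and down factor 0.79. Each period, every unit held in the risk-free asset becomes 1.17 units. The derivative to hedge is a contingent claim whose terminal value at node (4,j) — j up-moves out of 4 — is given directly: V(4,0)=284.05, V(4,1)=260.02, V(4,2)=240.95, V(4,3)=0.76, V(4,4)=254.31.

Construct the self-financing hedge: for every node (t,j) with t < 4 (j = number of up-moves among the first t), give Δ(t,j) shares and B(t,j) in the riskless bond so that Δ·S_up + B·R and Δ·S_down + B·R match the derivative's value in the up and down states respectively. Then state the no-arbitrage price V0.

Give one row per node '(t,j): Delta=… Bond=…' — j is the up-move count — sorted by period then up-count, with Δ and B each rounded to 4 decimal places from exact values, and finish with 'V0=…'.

Under the risk-neutral measure, an up-move has probability p* = (R−d)/(u−d) = 0.5588 and values discount at R = 1.17.
Terminal payoffs: V(4,0)=284.0500, V(4,1)=260.0200, V(4,2)=240.9500, V(4,3)=0.7600, V(4,4)=254.3100
(3,0): S=91.2122. Δ = (V_up−V_dn)/(S_up−S_dn) = (260.0200−284.0500)/(134.0820−72.0576) = -0.3874. V = [p*·260.0200 + (1−p*)·284.0500]/1.17 = 231.3004. B = V − Δ·S = 266.6386.
(3,1): S=169.7240. Δ = (V_up−V_dn)/(S_up−S_dn) = (240.9500−260.0200)/(249.4943−134.0820) = -0.1652. V = [p*·240.9500 + (1−p*)·260.0200]/1.17 = 213.1310. B = V − Δ·S = 241.1751.
(3,2): S=315.8155. Δ = (V_up−V_dn)/(S_up−S_dn) = (0.7600−240.9500)/(464.2488−249.4943) = -1.1184. V = [p*·0.7600 + (1−p*)·240.9500]/1.17 = 91.2190. B = V − Δ·S = 444.4395.
(3,3): S=587.6568. Δ = (V_up−V_dn)/(S_up−S_dn) = (254.3100−0.7600)/(863.8554−464.2488) = 0.6345. V = [p*·254.3100 + (1−p*)·0.7600]/1.17 = 121.7519. B = V − Δ·S = -251.1158.
(2,0): S=115.4585. Δ = (V_up−V_dn)/(S_up−S_dn) = (213.1310−231.3004)/(169.7240−91.2122) = -0.2314. V = [p*·213.1310 + (1−p*)·231.3004]/1.17 = 189.0144. B = V − Δ·S = 215.7342.
(2,1): S=214.8405. Δ = (V_up−V_dn)/(S_up−S_dn) = (91.2190−213.1310)/(315.8155−169.7240) = -0.8345. V = [p*·91.2190 + (1−p*)·213.1310]/1.17 = 123.9348. B = V − Δ·S = 303.2171.
(2,2): S=399.7665. Δ = (V_up−V_dn)/(S_up−S_dn) = (121.7519−91.2190)/(587.6568−315.8155) = 0.1123. V = [p*·121.7519 + (1−p*)·91.2190]/1.17 = 92.5483. B = V − Δ·S = 47.6469.
(1,0): S=146.1500. Δ = (V_up−V_dn)/(S_up−S_dn) = (123.9348−189.0144)/(214.8405−115.4585) = -0.6548. V = [p*·123.9348 + (1−p*)·189.0144]/1.17 = 130.4670. B = V − Δ·S = 226.1724.
(1,1): S=271.9500. Δ = (V_up−V_dn)/(S_up−S_dn) = (92.5483−123.9348)/(399.7665−214.8405) = -0.1697. V = [p*·92.5483 + (1−p*)·123.9348]/1.17 = 90.9361. B = V − Δ·S = 137.0927.
(0,0): S=185.0000. Δ = (V_up−V_dn)/(S_up−S_dn) = (90.9361−130.4670)/(271.9500−146.1500) = -0.3142. V = [p*·90.9361 + (1−p*)·130.4670]/1.17 = 92.6292. B = V − Δ·S = 150.7629.
The time-0 hedge costs 92.6292, which is the no-arbitrage price.

(0,0): Delta=-0.3142 Bond=150.7629
(1,0): Delta=-0.6548 Bond=226.1724
(1,1): Delta=-0.1697 Bond=137.0927
(2,0): Delta=-0.2314 Bond=215.7342
(2,1): Delta=-0.8345 Bond=303.2171
(2,2): Delta=0.1123 Bond=47.6469
(3,0): Delta=-0.3874 Bond=266.6386
(3,1): Delta=-0.1652 Bond=241.1751
(3,2): Delta=-1.1184 Bond=444.4395
(3,3): Delta=0.6345 Bond=-251.1158
V0=92.6292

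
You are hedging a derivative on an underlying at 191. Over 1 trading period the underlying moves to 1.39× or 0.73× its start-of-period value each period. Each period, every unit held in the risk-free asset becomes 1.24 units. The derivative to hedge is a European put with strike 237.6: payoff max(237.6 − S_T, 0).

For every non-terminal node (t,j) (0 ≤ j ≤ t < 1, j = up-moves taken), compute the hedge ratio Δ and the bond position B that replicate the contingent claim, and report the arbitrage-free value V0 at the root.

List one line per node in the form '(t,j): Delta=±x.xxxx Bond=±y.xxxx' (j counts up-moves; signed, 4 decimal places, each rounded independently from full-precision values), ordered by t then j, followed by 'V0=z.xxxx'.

No-arbitrage ⇒ martingale measure with p* = (R−d)/(u−d) = 0.7727.
Terminal values V(1,·): V(1,0)=98.1700, V(1,1)=0.0000
  t=0,j=0: stock 191.0000 → up 265.4900 (V=0.0000), down 139.4300 (V=98.1700). Price 17.9930; hedge Δ=-0.7788, bond B=166.7355.
Root portfolio cost Δ·191+B reproduces V0=17.9930.

(0,0): Delta=-0.7788 Bond=166.7355
V0=17.9930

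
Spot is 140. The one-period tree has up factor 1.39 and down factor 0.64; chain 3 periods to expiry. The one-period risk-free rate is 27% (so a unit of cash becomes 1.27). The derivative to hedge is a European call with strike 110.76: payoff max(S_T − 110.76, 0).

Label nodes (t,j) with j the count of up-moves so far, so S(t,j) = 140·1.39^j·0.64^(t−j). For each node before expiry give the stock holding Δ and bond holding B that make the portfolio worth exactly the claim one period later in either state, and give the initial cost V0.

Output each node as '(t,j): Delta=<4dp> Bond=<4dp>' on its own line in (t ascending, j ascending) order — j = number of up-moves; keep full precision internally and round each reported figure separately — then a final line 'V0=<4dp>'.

The replicating-portfolio and risk-neutral prices coincide; use p* = (1.27−0.64)/(1.39−0.64) = 0.8400 for the latter.
Payoff layer (t=3): V(3,0)=0.0000, V(3,1)=0.0000, V(3,2)=62.3562, V(3,3)=265.2267
  t=2,j=0: stock 57.3440 → up 79.7082 (V=0.0000), down 36.7002 (V=0.0000). Price 0.0000; hedge Δ=0.0000, bond B=0.0000.
  t=2,j=1: stock 124.5440 → up 173.1162 (V=62.3562), down 79.7082 (V=0.0000). Price 41.2434; hedge Δ=0.6676, bond B=-41.8981.
  t=2,j=2: stock 270.4940 → up 375.9867 (V=265.2267), down 173.1162 (V=62.3562). Price 183.2814; hedge Δ=1.0000, bond B=-87.2126.
  t=1,j=0: stock 89.6000 → up 124.5440 (V=41.2434), down 57.3440 (V=0.0000). Price 27.2791; hedge Δ=0.6137, bond B=-27.7121.
  t=1,j=1: stock 194.6000 → up 270.4940 (V=183.2814), down 124.5440 (V=41.2434). Price 126.4215; hedge Δ=0.9732, bond B=-62.9624.
  t=0,j=0: stock 140.0000 → up 194.6000 (V=126.4215), down 89.6000 (V=27.2791). Price 87.0541; hedge Δ=0.9442, bond B=-45.1357.
The time-0 hedge costs 87.0541, which is the no-arbitrage price.

(0,0): Delta=0.9442 Bond=-45.1357
(1,0): Delta=0.6137 Bond=-27.7121
(1,1): Delta=0.9732 Bond=-62.9624
(2,0): Delta=0.0000 Bond=0.0000
(2,1): Delta=0.6676 Bond=-41.8981
(2,2): Delta=1.0000 Bond=-87.2126
V0=87.0541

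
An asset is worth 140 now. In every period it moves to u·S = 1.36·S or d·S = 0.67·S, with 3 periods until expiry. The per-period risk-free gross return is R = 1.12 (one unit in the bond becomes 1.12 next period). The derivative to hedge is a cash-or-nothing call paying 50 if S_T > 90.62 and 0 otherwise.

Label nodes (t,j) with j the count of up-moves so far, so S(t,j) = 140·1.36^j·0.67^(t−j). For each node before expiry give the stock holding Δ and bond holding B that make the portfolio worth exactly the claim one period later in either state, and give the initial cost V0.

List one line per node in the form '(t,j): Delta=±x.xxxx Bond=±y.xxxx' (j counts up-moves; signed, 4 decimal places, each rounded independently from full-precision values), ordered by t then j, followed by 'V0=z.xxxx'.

(0,0): Delta=0.1872 Bond=-0.5411
(1,0): Delta=0.4498 Bond=-25.2420
(1,1): Delta=0.1182 Bond=12.5331
(2,0): Delta=0.0000 Bond=0.0000
(2,1): Delta=0.5680 Bond=-43.3489
(2,2): Delta=0.0000 Bond=44.6429
V0=25.6673

No-arbitrage ⇒ martingale measure with p* = (R−d)/(u−d) = 0.6522.
Terminal payoffs: V(3,0)=0.0000, V(3,1)=0.0000, V(3,2)=50.0000, V(3,3)=50.0000
  t=2,j=0: stock 62.8460 → up 85.4706 (V=0.0000), down 42.1068 (V=0.0000). Price 0.0000; hedge Δ=0.0000, bond B=0.0000.
  t=2,j=1: stock 127.5680 → up 173.4925 (V=50.0000), down 85.4706 (V=0.0000). Price 29.1149; hedge Δ=0.5680, bond B=-43.3489.
  t=2,j=2: stock 258.9440 → up 352.1638 (V=50.0000), down 173.4925 (V=50.0000). Price 44.6429; hedge Δ=0.0000, bond B=44.6429.
  t=1,j=0: stock 93.8000 → up 127.5680 (V=29.1149), down 62.8460 (V=0.0000). Price 16.9536; hedge Δ=0.4498, bond B=-25.2420.
  t=1,j=1: stock 190.4000 → up 258.9440 (V=44.6429), down 127.5680 (V=29.1149). Price 35.0373; hedge Δ=0.1182, bond B=12.5331.
  t=0,j=0: stock 140.0000 → up 190.4000 (V=35.0373), down 93.8000 (V=16.9536). Price 25.6673; hedge Δ=0.1872, bond B=-0.5411.
Each (Δ,B) replicates both successor values, so the strategy is self-financing and V0 is arbitrage-free.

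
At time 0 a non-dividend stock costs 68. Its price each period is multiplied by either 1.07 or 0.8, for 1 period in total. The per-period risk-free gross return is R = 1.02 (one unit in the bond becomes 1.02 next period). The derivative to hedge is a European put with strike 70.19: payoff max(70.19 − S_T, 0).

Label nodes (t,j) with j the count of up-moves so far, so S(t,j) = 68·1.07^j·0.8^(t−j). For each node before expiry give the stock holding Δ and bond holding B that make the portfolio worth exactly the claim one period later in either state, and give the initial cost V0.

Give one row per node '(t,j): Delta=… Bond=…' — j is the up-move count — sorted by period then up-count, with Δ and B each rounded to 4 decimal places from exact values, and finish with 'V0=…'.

No-arbitrage ⇒ martingale measure with p* = (R−d)/(u−d) = 0.8148.
Payoff layer (t=1): V(1,0)=15.7900, V(1,1)=0.0000
(0,0): S=68.0000. Δ = (V_up−V_dn)/(S_up−S_dn) = (0.0000−15.7900)/(72.7600−54.4000) = -0.8600. V = [p*·0.0000 + (1−p*)·15.7900]/1.02 = 2.8667. B = V − Δ·S = 61.3482.
Self-financing check: at every node Δ·S+B equals the discounted successor values.

(0,0): Delta=-0.8600 Bond=61.3482
V0=2.8667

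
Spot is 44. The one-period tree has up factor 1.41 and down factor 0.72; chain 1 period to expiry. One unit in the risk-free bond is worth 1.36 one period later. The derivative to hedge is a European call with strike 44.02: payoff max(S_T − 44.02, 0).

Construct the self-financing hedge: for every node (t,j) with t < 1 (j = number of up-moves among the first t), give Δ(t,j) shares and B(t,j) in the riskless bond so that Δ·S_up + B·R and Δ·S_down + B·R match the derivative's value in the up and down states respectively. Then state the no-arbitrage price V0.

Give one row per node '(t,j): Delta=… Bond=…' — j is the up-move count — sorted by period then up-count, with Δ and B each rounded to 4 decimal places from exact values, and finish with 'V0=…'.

(0,0): Delta=0.5935 Bond=-13.8261
V0=12.2899

No-arbitrage ⇒ martingale measure with p* = (R−d)/(u−d) = 0.9275.
Terminal values V(1,·): V(1,0)=0.0000, V(1,1)=18.0200
(0,0): S=44.0000. Δ = (V_up−V_dn)/(S_up−S_dn) = (18.0200−0.0000)/(62.0400−31.6800) = 0.5935. V = [p*·18.0200 + (1−p*)·0.0000]/1.36 = 12.2899. B = V − Δ·S = -13.8261.
Each (Δ,B) replicates both successor values, so the strategy is self-financing and V0 is arbitrage-free.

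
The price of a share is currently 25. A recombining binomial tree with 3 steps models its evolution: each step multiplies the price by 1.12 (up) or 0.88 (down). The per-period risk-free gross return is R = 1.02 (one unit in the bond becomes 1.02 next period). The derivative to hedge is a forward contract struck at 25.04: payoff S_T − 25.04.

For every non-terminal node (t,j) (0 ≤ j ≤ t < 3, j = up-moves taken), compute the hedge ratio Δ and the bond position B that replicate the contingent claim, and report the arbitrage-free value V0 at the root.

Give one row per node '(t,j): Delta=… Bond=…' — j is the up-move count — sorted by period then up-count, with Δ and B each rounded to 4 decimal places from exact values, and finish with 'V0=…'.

(0,0): Delta=1.0000 Bond=-23.5958
(1,0): Delta=1.0000 Bond=-24.0677
(1,1): Delta=1.0000 Bond=-24.0677
(2,0): Delta=1.0000 Bond=-24.5490
(2,1): Delta=1.0000 Bond=-24.5490
(2,2): Delta=1.0000 Bond=-24.5490
V0=1.4042

Since d<R<u, set p* = (R−d)/(u−d) = 0.5833; price each node as the discounted p*-expectation of its children.
Terminal values V(3,·): V(3,0)=-8.0032, V(3,1)=-3.3568, V(3,2)=2.5568, V(3,3)=10.0832
Node (2,0) S=19.3600: V=(p*·-3.3568+(1−p*)·-8.0032)/1.02=-5.1890; Δ=(-3.3568−-8.0032)/(21.6832−17.0368)=1.0000; B=V−Δ·S=-24.5490
Node (2,1) S=24.6400: V=(p*·2.5568+(1−p*)·-3.3568)/1.02=0.0910; Δ=(2.5568−-3.3568)/(27.5968−21.6832)=1.0000; B=V−Δ·S=-24.5490
Node (2,2) S=31.3600: V=(p*·10.0832+(1−p*)·2.5568)/1.02=6.8110; Δ=(10.0832−2.5568)/(35.1232−27.5968)=1.0000; B=V−Δ·S=-24.5490
Node (1,0) S=22.0000: V=(p*·0.0910+(1−p*)·-5.1890)/1.02=-2.0677; Δ=(0.0910−-5.1890)/(24.6400−19.3600)=1.0000; B=V−Δ·S=-24.0677
Node (1,1) S=28.0000: V=(p*·6.8110+(1−p*)·0.0910)/1.02=3.9323; Δ=(6.8110−0.0910)/(31.3600−24.6400)=1.0000; B=V−Δ·S=-24.0677
Node (0,0) S=25.0000: V=(p*·3.9323+(1−p*)·-2.0677)/1.02=1.4042; Δ=(3.9323−-2.0677)/(28.0000−22.0000)=1.0000; B=V−Δ·S=-23.5958
Each (Δ,B) replicates both successor values, so the strategy is self-financing and V0 is arbitrage-free.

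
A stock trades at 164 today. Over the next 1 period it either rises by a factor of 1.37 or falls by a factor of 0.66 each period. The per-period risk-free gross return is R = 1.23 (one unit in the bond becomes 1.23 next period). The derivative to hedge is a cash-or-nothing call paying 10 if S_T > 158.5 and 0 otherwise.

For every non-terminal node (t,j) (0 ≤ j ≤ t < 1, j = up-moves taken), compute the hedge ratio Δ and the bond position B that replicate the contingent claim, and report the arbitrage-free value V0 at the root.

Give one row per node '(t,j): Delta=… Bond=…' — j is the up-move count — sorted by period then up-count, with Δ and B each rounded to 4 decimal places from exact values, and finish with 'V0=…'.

Under the risk-neutral measure, an up-move has probability p* = (R−d)/(u−d) = 0.8028 and values discount at R = 1.23.
Terminal values V(1,·): V(1,0)=0.0000, V(1,1)=10.0000
(0,0): S=164.0000. Δ = (V_up−V_dn)/(S_up−S_dn) = (10.0000−0.0000)/(224.6800−108.2400) = 0.0859. V = [p*·10.0000 + (1−p*)·0.0000]/1.23 = 6.5270. B = V − Δ·S = -7.5575.
The time-0 hedge costs 6.5270, which is the no-arbitrage price.

(0,0): Delta=0.0859 Bond=-7.5575
V0=6.5270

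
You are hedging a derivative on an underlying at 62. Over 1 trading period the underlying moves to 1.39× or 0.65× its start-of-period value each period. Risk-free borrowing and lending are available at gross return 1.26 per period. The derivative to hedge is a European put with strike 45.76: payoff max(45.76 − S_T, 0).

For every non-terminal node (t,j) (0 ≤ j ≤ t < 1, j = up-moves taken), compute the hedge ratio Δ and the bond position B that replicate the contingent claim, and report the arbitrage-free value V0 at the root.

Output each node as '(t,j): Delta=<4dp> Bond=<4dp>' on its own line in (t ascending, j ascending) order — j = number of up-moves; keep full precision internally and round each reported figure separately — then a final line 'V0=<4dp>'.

(0,0): Delta=-0.1190 Bond=8.1396
V0=0.7613

The replicating-portfolio and risk-neutral prices coincide; use p* = (1.26−0.65)/(1.39−0.65) = 0.8243 for the latter.
At expiry t=1: V(1,0)=5.4600, V(1,1)=0.0000
Node (0,0) S=62.0000: V=(p*·0.0000+(1−p*)·5.4600)/1.26=0.7613; Δ=(0.0000−5.4600)/(86.1800−40.3000)=-0.1190; B=V−Δ·S=8.1396
The time-0 hedge costs 0.7613, which is the no-arbitrage price.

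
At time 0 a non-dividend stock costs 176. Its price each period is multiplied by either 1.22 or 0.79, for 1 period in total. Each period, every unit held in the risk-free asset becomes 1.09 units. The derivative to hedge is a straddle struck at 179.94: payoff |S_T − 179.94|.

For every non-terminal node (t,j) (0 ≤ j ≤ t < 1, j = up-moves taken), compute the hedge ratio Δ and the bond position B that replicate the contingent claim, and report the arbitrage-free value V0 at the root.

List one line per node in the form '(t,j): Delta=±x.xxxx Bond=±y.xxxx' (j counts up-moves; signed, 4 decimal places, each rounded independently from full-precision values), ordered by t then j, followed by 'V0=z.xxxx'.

Under the risk-neutral measure, an up-move has probability p* = (R−d)/(u−d) = 0.6977 and values discount at R = 1.09.
Payoff layer (t=1): V(1,0)=40.9000, V(1,1)=34.7800
  t=0,j=0: stock 176.0000 → up 214.7200 (V=34.7800), down 139.0400 (V=40.9000). Price 33.6057; hedge Δ=-0.0809, bond B=47.8383.
Check: Δ(0,0)·S0 + B(0,0) = 33.6057 = V0.

(0,0): Delta=-0.0809 Bond=47.8383
V0=33.6057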